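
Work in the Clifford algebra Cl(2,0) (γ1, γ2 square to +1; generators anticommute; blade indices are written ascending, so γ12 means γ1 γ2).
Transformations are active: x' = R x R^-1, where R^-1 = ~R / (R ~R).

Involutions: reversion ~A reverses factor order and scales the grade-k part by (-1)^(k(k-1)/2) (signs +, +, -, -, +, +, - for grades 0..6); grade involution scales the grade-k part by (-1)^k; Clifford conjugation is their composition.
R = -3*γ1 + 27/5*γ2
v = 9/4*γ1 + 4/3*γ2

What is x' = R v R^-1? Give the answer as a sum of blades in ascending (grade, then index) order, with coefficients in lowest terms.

~R = -3*γ1 + 27/5*γ2, and R ~R = 954/25, so R^-1 = ~R / (954/25).
R v = 9/20 - 323/20*γ12
Answer: -123/53*γ1 - 767/636*γ2


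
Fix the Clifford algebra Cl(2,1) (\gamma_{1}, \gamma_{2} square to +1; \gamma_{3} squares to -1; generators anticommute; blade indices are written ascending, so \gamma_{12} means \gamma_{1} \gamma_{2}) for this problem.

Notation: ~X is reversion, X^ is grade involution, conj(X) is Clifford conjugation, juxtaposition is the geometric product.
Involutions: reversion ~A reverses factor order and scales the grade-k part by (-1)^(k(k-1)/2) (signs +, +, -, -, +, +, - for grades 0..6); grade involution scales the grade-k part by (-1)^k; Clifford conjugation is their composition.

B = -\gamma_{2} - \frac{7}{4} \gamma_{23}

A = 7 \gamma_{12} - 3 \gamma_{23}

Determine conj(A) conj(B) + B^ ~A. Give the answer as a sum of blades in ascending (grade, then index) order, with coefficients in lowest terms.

first term: \frac{21}{4} - 7 \gamma_{1} - 3 \gamma_{3} - \frac{49}{4} \gamma_{13}
second term: -\frac{21}{4} + 7 \gamma_{1} + 3 \gamma_{3} - \frac{49}{4} \gamma_{13}
Answer: -\frac{49}{2} \gamma_{13}


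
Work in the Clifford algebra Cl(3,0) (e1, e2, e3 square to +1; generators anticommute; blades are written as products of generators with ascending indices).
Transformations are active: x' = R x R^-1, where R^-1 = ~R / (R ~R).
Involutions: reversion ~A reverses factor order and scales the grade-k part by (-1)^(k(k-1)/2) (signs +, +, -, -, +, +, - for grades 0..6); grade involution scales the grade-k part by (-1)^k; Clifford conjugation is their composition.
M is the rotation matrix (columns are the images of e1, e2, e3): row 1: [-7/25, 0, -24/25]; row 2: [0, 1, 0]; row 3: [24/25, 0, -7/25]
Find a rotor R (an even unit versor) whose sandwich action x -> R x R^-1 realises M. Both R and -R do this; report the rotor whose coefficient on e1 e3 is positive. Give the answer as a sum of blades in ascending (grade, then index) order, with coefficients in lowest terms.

Method: write R = a + b12*e1 e2 + b13*e1 e3 + b23*e2 e3 with a^2 + b12^2 + b13^2 + b23^2 = 1 (so R^-1 = ~R). Expanding the columns R e_j ~R gives tr M = 4a^2 - 1 and, from the antisymmetric part, M21 - M12 = -4a*b12, M13 - M31 = 4a*b13, M32 - M23 = -4a*b23.
Here tr M = 11/25, so a^2 = (1 + tr M)/4 = 9/25 and a = ±3/5. Taking a = 3/5: M21 - M12 = 0, M13 - M31 = -48/25, M32 - M23 = 0, giving b12 = 0, b13 = -4/5, b23 = 0, i.e. R = 3/5 - 4/5*e1 e3.
Its e1 e3 coefficient is negative, so report the other preimage -R.
Answer: -3/5 + 4/5*e1 e3. Sheet selection: the two-to-one cover makes ±R indistinguishable at the matrix level (trace 11/25), so uniqueness comes from the required sign on e1 e3.


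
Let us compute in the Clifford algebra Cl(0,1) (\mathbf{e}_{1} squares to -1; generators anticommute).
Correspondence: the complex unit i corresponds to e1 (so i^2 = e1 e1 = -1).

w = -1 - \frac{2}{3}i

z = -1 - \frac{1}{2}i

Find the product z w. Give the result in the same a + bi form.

In blades: z = -1 - \frac{1}{2} e_{1}, w = -1 - \frac{2}{3} e_{1}.
Distribute z over w term by term (generator squares from the signature, products reordered to ascending indices): (-1)*w = 1 + \frac{2}{3} e_{1}; (-\frac{1}{2} e_{1})*w = -\frac{1}{3} + \frac{1}{2} e_{1}.
Sum: \frac{2}{3} + \frac{7}{6} e_{1}; translating back through the correspondence:
Answer: \frac{2}{3} + \frac{7}{6}i


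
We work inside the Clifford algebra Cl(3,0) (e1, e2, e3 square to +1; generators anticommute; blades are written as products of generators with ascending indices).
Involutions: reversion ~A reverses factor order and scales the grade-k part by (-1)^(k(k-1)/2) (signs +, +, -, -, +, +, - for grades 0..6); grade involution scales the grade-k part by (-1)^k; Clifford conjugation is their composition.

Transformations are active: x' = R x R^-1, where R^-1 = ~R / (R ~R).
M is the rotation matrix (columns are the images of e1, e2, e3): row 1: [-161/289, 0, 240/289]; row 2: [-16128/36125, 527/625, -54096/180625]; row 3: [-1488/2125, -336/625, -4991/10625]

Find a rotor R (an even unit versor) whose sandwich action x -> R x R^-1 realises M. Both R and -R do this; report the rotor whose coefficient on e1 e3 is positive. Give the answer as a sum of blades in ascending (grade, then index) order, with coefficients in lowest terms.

Method: write R = a + b12*e1 e2 + b13*e1 e3 + b23*e2 e3 with a^2 + b12^2 + b13^2 + b23^2 = 1 (so R^-1 = ~R). Expanding the columns R e_j ~R gives tr M = 4a^2 - 1 and, from the antisymmetric part, M21 - M12 = -4a*b12, M13 - M31 = 4a*b13, M32 - M23 = -4a*b23.
Here tr M = -33169/180625, so a^2 = (1 + tr M)/4 = 36864/180625 and a = ±192/425. Taking a = 192/425: M21 - M12 = -16128/36125, M13 - M31 = 55296/36125, M32 - M23 = -43008/180625, giving b12 = 21/85, b13 = 72/85, b23 = 56/425, i.e. R = 192/425 + 21/85*e1 e2 + 72/85*e1 e3 + 56/425*e2 e3.
Its e1 e3 coefficient is already positive.
Answer: 192/425 + 21/85*e1 e2 + 72/85*e1 e3 + 56/425*e2 e3. Why the constraint matters: R and -R act identically through the sandwich — M has trace -33169/180625 either way — so only the sign condition on e1 e3 picks one of the two preimages.


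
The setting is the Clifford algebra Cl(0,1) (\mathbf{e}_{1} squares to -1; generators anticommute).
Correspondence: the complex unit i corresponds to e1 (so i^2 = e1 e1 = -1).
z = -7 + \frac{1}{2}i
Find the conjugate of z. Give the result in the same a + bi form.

In blades: z = -7 + \frac{1}{2} e_{1}.
Conjugation here is Clifford conjugation: the scalar is fixed and the grade-1 and grade-2 blades all flip sign, giving -7 - \frac{1}{2} e_{1}; translating back:
Answer: -7 - \frac{1}{2}i


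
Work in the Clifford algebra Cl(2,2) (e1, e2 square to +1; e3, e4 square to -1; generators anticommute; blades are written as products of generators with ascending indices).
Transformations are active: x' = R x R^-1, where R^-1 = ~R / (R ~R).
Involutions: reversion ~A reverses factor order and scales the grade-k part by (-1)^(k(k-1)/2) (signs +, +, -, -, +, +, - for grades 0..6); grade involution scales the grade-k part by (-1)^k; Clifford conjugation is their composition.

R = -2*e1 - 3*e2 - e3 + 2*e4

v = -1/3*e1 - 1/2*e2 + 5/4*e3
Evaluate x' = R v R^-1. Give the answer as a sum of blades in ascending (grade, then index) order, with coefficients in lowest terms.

~R = -2*e1 - 3*e2 - e3 + 2*e4, and R ~R = 8, so R^-1 = ~R / (8).
R v = 41/12 - 17/6*e1 e3 + 2/3*e1 e4 - 17/4*e2 e3 + e2 e4 - 5/2*e3 e4
Answer: -11/8*e1 - 33/16*e2 - 101/48*e3 + 41/24*e4


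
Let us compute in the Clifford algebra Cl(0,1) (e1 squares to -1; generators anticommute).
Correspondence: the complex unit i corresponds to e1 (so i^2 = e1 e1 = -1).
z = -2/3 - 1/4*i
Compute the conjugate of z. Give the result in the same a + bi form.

In blades: z = -2/3 - 1/4*e1.
Conjugation here is Clifford conjugation: the scalar is fixed and the grade-1 and grade-2 blades all flip sign, giving -2/3 + 1/4*e1; translating back:
Answer: -2/3 + 1/4*i


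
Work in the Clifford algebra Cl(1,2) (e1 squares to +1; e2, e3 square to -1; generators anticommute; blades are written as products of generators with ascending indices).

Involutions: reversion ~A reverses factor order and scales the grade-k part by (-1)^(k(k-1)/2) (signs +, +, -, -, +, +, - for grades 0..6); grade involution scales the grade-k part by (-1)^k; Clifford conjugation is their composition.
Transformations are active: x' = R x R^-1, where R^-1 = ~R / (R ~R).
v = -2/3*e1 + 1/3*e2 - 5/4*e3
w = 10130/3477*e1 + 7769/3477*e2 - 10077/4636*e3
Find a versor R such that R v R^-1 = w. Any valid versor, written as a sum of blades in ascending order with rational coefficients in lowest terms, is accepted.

Take R = v + w = 2604/1159*e1 + 2976/1159*e2 - 3968/1159*e3. Because q(v) = q(w) = -59/48, conjugation by R sends v exactly to w.
Answer: 2604/1159*e1 + 2976/1159*e2 - 3968/1159*e3


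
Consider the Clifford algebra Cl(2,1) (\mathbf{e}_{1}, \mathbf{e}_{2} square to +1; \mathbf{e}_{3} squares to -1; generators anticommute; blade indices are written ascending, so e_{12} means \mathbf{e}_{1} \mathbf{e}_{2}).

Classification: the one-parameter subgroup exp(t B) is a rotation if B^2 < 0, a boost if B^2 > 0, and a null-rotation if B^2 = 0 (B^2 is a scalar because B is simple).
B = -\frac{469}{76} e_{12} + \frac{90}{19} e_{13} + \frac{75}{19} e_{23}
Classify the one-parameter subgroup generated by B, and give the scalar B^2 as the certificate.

B^2 term by term: the squares give (-\frac{469}{76})^2*(e_{12})^2 + (\frac{90}{19})^2*(e_{13})^2 + (\frac{75}{19})^2*(e_{23})^2 = \frac{219961}{5776}*(-1) + \frac{8100}{361}*(+1) + \frac{5625}{361}*(+1) = -\frac{1}{16} (each basis 2-blade squares to minus the product of its generators' squares); cross terms between blades sharing an index anticommute and cancel. So B^2 = -\frac{1}{16}.
Answer: rotation, certificate B^2 = -\frac{1}{16}. B^2 = -\frac{1}{16} is basis-independent, so its sign is the whole story.


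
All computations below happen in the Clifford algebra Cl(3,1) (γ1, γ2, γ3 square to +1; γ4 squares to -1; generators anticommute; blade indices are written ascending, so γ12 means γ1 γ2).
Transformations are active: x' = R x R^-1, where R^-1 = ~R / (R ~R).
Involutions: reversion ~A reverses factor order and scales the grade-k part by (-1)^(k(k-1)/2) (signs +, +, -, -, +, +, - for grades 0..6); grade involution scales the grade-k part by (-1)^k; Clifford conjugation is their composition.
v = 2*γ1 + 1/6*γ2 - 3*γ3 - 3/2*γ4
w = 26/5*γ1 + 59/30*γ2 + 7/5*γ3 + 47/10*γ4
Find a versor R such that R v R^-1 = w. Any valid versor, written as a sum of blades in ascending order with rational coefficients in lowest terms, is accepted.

Reasoning: v^2 = w^2 = 97/9 since conjugation preserves the quadratic form; R = v + w = 36/5*γ1 + 32/15*γ2 - 8/5*γ3 + 16/5*γ4 is then valid when invertible, keeping its own part and reversing (v - w)/2.
Answer: 36/5*γ1 + 32/15*γ2 - 8/5*γ3 + 16/5*γ4


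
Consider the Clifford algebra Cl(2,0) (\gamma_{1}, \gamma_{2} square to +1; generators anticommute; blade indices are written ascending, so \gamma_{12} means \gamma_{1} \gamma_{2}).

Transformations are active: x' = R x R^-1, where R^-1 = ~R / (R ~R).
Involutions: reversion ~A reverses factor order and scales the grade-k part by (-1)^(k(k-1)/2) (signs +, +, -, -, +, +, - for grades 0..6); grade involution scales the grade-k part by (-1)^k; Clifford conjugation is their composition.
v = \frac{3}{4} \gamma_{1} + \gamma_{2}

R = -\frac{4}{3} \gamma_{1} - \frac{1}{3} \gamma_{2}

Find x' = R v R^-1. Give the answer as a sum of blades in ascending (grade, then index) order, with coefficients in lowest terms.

~R = -\frac{4}{3} \gamma_{1} - \frac{1}{3} \gamma_{2}, and R ~R = \frac{17}{9}, so R^-1 = ~R / (\frac{17}{9}).
R v = -\frac{4}{3} - \frac{13}{12} \gamma_{12}
Answer: \frac{77}{68} \gamma_{1} - \frac{9}{17} \gamma_{2}


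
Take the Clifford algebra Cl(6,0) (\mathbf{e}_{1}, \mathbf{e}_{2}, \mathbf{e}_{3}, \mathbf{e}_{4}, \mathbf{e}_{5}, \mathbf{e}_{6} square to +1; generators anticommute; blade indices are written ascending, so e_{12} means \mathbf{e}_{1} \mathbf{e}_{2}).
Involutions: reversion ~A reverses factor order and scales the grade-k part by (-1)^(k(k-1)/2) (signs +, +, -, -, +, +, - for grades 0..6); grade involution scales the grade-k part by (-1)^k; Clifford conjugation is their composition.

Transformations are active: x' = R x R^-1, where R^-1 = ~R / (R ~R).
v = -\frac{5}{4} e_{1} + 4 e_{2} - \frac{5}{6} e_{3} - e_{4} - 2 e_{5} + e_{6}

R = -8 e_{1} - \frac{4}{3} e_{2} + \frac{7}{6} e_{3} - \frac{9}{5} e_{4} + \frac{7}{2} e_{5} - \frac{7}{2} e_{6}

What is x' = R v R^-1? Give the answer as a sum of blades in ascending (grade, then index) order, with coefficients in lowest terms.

~R = -8 e_{1} - \frac{4}{3} e_{2} + \frac{7}{6} e_{3} - \frac{9}{5} e_{4} + \frac{7}{2} e_{5} - \frac{7}{2} e_{6}, and R ~R = \frac{85391}{900}, so R^-1 = ~R / (\frac{85391}{900}).
R v = -\frac{901}{180} - \frac{101}{3} e_{12} + \frac{65}{8} e_{13} + \frac{23}{4} e_{14} + \frac{163}{8} e_{15} - \frac{99}{8} e_{16} - \frac{32}{9} e_{23} + \frac{128}{15} e_{24} - \frac{34}{3} e_{25} + \frac{38}{3} e_{26} - \frac{8}{3} e_{34} + \frac{7}{12} e_{35} - \frac{7}{4} e_{36} + \frac{71}{10} e_{45} - \frac{53}{10} e_{46} - \frac{7}{2} e_{56}
Answer: \frac{42075}{20092} e_{1} - \frac{58156}{15069} e_{2} + \frac{7135}{10046} e_{3} + \frac{5977}{5023} e_{4} + \frac{8191}{5023} e_{5} - \frac{3168}{5023} e_{6}


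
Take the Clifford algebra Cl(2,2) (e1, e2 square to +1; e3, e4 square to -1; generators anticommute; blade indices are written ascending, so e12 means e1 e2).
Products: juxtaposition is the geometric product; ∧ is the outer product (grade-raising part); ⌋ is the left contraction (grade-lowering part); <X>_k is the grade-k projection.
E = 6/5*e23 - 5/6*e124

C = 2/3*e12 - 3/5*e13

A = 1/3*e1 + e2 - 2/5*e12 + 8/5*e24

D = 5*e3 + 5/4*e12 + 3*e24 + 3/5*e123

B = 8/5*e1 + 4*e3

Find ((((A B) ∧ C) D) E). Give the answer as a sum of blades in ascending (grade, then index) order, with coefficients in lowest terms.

step 1: 8/15 + 16/25*e2 - 8/5*e12 + 4/3*e13 + 4*e23 - 8/5*e123 + 64/25*e124 - 32/5*e234
step 2: 16/45*e12 - 8/25*e13 + 48/125*e123
step 3: -1204/5625 + 8/5*e1 + 24/125*e2 - 52/75*e3 - 48/25*e12 + 16/15*e14 - 2/5*e23 + 16/9*e123 - 144/125*e134 + 24/25*e1234
step 4: -12/25 + 32/15*e1 + 64/1125*e2 - 356/625*e3 - 8/5*e4 - 288/125*e13 + 164/125*e14 - 11408/9375*e23 - 4/3*e24 + 40/27*e34 + 48/25*e123 - 20318/16875*e124 - 1/3*e134 + 418/225*e1234
Answer: -12/25 + 32/15*e1 + 64/1125*e2 - 356/625*e3 - 8/5*e4 - 288/125*e13 + 164/125*e14 - 11408/9375*e23 - 4/3*e24 + 40/27*e34 + 48/25*e123 - 20318/16875*e124 - 1/3*e134 + 418/225*e1234


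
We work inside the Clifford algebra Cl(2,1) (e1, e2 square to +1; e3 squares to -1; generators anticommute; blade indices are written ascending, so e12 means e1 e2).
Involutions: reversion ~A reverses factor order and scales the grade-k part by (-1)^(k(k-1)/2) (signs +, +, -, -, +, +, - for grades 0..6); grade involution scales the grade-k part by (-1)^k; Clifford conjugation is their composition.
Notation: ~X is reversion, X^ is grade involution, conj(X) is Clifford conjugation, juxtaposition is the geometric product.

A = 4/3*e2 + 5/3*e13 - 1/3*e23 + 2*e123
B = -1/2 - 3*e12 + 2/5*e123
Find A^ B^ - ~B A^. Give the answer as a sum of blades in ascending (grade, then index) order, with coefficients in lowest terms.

first term: 4/5 - 58/15*e1 + 4/3*e2 - 6*e3 - 71/30*e13 - 29/6*e23 + e123
second term: 4/5 - 58/15*e1 + 4/3*e2 + 6*e3 - 71/30*e13 - 29/6*e23 + e123
Answer: -12*e3


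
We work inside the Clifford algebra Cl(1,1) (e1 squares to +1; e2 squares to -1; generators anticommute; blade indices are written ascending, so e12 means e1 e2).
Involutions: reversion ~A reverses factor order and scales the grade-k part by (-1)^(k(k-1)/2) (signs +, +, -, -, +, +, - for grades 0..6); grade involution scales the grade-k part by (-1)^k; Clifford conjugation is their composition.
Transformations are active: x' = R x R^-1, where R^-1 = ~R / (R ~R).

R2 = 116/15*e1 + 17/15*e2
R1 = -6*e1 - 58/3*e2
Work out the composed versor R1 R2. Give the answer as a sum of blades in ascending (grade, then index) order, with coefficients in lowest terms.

Distribute over the terms of R1 (each basis-blade product reordered to ascending indices, repeated generators contracted through their squares):
(-6*e1) R2 = -232/5 - 34/5*e12
(-58/3*e2) R2 = 986/45 + 6728/45*e12
Summing the partial products and collecting blades:
Answer: -1102/45 + 6422/45*e12


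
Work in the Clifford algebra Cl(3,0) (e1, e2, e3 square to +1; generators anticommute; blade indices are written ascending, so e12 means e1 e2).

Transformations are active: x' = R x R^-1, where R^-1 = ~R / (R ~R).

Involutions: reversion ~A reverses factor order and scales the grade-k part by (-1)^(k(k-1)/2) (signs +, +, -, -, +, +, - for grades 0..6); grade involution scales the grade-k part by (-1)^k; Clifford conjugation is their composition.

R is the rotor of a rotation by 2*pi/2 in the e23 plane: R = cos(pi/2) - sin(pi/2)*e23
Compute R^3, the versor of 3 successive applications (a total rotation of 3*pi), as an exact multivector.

Half-angle bookkeeping: 3 applications in e23 add up to rotor phase 3*pi/2 = 3*pi/2, so R^3 = cos(3*pi/2) - sin(3*pi/2)*e23.
cos(3*pi/2) = 0 and sin(3*pi/2) = -1, so R^3 = e23. The net rotation is 1*pi (after discarding 1 full turn, each of which contributes a factor -1 to the rotor); the rotor keeps the half-angle phase exactly.
Answer: e23


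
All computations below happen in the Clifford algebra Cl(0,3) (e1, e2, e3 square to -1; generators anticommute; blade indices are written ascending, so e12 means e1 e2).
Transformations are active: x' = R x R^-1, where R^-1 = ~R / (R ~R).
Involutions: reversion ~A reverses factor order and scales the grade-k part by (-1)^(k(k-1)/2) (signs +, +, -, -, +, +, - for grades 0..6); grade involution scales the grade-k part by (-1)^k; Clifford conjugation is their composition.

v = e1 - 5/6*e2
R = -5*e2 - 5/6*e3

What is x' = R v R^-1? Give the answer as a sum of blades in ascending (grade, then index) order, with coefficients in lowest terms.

~R = -5*e2 - 5/6*e3, and R ~R = -925/36, so R^-1 = ~R / (-925/36).
R v = -25/6 + 5*e12 + 5/6*e13 - 25/36*e23
Answer: -e1 - 175/222*e2 - 10/37*e3


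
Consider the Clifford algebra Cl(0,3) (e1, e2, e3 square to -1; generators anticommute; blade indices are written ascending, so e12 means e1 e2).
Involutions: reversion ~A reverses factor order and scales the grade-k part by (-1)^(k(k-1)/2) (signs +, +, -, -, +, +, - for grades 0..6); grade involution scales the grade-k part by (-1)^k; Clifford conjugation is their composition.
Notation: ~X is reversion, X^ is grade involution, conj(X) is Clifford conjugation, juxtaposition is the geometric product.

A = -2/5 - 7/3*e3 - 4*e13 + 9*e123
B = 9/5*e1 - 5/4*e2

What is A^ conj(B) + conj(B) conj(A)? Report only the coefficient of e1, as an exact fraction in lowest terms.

first term: 18/25*e1 - 1/2*e2 + 36/5*e3 - 141/20*e13 - 1147/60*e23 + 5*e123
second term: 18/25*e1 - 1/2*e2 + 36/5*e3 + 141/20*e13 + 1147/60*e23 - 5*e123
Answer: 36/25


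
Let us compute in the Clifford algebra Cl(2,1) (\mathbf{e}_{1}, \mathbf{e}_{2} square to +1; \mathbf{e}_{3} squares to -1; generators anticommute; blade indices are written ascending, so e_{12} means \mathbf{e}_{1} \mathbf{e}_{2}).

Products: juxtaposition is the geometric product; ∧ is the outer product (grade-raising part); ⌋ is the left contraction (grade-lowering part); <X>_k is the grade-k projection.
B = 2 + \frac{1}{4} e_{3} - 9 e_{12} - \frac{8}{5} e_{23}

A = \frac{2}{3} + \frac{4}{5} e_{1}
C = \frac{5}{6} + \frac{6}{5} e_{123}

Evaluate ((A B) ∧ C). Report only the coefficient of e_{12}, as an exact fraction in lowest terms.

step 1: \frac{4}{3} + \frac{8}{5} e_{1} - \frac{36}{5} e_{2} + \frac{1}{6} e_{3} - 6 e_{12} + \frac{1}{5} e_{13} - \frac{16}{15} e_{23} - \frac{32}{25} e_{123}
step 2: \frac{10}{9} + \frac{4}{3} e_{1} - 6 e_{2} + \frac{5}{36} e_{3} - 5 e_{12} + \frac{1}{6} e_{13} - \frac{8}{9} e_{23} + \frac{8}{15} e_{123}
Answer: -5


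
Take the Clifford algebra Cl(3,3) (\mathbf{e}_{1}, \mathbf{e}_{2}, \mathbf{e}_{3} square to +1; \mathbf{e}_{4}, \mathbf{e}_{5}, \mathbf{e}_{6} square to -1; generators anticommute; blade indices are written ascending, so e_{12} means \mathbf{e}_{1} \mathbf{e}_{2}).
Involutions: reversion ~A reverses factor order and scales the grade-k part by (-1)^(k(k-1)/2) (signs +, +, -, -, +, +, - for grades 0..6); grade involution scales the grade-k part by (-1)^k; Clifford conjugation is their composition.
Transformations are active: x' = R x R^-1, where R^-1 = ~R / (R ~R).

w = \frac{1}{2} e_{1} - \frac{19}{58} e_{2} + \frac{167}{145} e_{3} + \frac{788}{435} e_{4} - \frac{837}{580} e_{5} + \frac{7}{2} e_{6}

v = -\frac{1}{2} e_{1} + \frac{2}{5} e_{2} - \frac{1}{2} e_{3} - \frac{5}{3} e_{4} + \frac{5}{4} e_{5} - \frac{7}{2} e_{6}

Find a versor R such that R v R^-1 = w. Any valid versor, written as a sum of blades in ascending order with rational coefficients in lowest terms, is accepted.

Key observation: q(v) = q(w) = -\frac{57349}{3600} (sandwiches preserve the norm), so R = v + w = \frac{21}{290} e_{2} + \frac{189}{290} e_{3} + \frac{21}{145} e_{4} - \frac{28}{145} e_{5} works whenever it is invertible — the component of v along it is kept and (v - w)/2 reverses, sending v to w.
Answer: \frac{21}{290} e_{2} + \frac{189}{290} e_{3} + \frac{21}{145} e_{4} - \frac{28}{145} e_{5}


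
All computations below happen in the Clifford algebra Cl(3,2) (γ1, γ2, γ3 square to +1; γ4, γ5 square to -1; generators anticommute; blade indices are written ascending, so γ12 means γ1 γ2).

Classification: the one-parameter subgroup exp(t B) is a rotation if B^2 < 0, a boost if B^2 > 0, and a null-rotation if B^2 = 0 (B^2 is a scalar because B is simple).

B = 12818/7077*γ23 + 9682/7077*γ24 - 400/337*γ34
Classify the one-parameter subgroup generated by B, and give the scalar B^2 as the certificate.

B^2 term by term: the squares give (12818/7077)^2*(γ23)^2 + (9682/7077)^2*(γ24)^2 + (-400/337)^2*(γ34)^2 = 164301124/50083929*(-1) + 93741124/50083929*(+1) + 160000/113569*(+1) = 0 (each basis 2-blade squares to minus the product of its generators' squares); cross terms between blades sharing an index anticommute and cancel. So B^2 = 0.
Answer: null-rotation, certificate B^2 = 0. The invariant at work: B^2 = 0 is unchanged by conjugation, hence its sign classifies the subgroup whatever basis B is written in.


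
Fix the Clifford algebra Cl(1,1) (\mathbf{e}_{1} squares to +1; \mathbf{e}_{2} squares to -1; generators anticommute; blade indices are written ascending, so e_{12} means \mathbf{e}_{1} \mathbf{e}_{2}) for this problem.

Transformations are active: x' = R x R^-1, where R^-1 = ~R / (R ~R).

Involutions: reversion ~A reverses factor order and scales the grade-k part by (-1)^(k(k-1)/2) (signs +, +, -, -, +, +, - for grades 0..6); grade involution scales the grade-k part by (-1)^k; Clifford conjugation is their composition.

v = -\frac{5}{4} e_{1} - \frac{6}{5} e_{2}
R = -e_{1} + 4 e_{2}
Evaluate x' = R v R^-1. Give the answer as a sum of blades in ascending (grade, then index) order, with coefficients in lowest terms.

~R = -e_{1} + 4 e_{2}, and R ~R = -15, so R^-1 = ~R / (-15).
R v = \frac{121}{20} + \frac{31}{5} e_{12}
Answer: \frac{617}{300} e_{1} - \frac{152}{75} e_{2}


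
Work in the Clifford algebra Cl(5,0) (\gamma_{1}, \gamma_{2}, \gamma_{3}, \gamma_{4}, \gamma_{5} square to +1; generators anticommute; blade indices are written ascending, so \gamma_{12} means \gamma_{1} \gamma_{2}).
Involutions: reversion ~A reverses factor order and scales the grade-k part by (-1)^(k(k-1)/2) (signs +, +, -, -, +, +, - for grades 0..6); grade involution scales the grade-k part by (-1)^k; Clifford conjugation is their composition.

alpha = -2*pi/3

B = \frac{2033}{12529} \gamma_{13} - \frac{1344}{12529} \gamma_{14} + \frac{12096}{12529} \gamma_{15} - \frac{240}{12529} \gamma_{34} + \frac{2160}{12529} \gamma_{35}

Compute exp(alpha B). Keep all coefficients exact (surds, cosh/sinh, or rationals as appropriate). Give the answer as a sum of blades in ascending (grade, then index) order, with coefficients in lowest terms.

B^2 term by term: the squares give (\frac{2033}{12529})^2*(\gamma_{13})^2 + (-\frac{1344}{12529})^2*(\gamma_{14})^2 + (\frac{12096}{12529})^2*(\gamma_{15})^2 + (-\frac{240}{12529})^2*(\gamma_{34})^2 + (\frac{2160}{12529})^2*(\gamma_{35})^2 = \frac{4133089}{156975841}*(-1) + \frac{1806336}{156975841}*(-1) + \frac{146313216}{156975841}*(-1) + \frac{57600}{156975841}*(-1) + \frac{4665600}{156975841}*(-1) = -1 (each basis 2-blade squares to minus the product of its generators' squares); cross terms between blades sharing an index anticommute and cancel; the commuting (index-disjoint) pairs give grade-4 terms 2*c*c'*(blade product), which cancel blade by blade — \gamma_{1345}: \frac{5806080}{156975841} - \frac{5806080}{156975841} = 0 — confirming B is simple. So B^2 = -1.
B^2 = -1 — since the square is negative, the closed form is circular: l = 1, alpha*l = - \frac{2 \pi}{3}, so exp(alpha B) = cos(- \frac{2 \pi}{3}) + (sin(- \frac{2 \pi}{3})/1)*B = - \frac{1}{2} + (- \frac{\sqrt{3}}{2})*B.
Answer: - \frac{1}{2} - \frac{2033 \sqrt{3}}{25058} \gamma_{13} + \frac{672 \sqrt{3}}{12529} \gamma_{14} - \frac{6048 \sqrt{3}}{12529} \gamma_{15} + \frac{120 \sqrt{3}}{12529} \gamma_{34} - \frac{1080 \sqrt{3}}{12529} \gamma_{35}


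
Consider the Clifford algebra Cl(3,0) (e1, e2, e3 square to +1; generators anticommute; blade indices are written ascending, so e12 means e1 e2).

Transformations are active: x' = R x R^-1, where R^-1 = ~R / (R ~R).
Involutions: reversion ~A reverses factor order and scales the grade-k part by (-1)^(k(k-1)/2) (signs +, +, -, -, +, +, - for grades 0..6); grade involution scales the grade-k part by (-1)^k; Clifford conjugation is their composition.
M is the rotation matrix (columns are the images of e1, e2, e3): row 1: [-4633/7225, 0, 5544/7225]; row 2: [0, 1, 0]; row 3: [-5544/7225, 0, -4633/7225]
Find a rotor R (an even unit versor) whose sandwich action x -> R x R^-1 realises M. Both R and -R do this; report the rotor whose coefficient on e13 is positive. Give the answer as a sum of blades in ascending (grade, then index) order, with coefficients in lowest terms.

Method: write R = a + b12*e12 + b13*e13 + b23*e23 with a^2 + b12^2 + b13^2 + b23^2 = 1 (so R^-1 = ~R). Expanding the columns R e_j ~R gives tr M = 4a^2 - 1 and, from the antisymmetric part, M21 - M12 = -4a*b12, M13 - M31 = 4a*b13, M32 - M23 = -4a*b23.
Here tr M = -2041/7225, so a^2 = (1 + tr M)/4 = 1296/7225 and a = ±36/85. Taking a = 36/85: M21 - M12 = 0, M13 - M31 = 11088/7225, M32 - M23 = 0, giving b12 = 0, b13 = 77/85, b23 = 0, i.e. R = 36/85 + 77/85*e13.
Its e13 coefficient is already positive.
Answer: 36/85 + 77/85*e13. Uniqueness: Spin(3) -> SO(3) maps R and -R to the same rotation of trace -2041/7225; fixing the sign of the e13 coefficient removes the ambiguity.


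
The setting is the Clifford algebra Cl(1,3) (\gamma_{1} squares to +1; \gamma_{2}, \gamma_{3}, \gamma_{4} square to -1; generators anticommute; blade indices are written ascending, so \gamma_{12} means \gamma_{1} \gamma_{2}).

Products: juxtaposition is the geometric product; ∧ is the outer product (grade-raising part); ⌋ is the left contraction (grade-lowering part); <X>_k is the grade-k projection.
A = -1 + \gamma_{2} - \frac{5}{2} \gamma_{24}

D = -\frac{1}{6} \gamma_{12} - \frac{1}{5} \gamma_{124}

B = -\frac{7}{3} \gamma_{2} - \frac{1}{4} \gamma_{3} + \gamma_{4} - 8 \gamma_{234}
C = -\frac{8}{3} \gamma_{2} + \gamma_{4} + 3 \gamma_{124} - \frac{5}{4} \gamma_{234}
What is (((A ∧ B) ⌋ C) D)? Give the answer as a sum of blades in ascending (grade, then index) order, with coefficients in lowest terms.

step 1: \frac{7}{3} \gamma_{2} + \frac{1}{4} \gamma_{3} - \gamma_{4} - \frac{1}{4} \gamma_{23} + \gamma_{24} + \frac{59}{8} \gamma_{234}
step 2: -\frac{575}{288} - 3 \gamma_{1} - \frac{5}{4} \gamma_{3} - \frac{5}{16} \gamma_{4} + 3 \gamma_{12} + 7 \gamma_{14} - \frac{5}{4} \gamma_{23} - \frac{5}{16} \gamma_{24} + \frac{35}{12} \gamma_{34}
step 3: -\frac{1}{2} - \frac{1}{16} \gamma_{1} + \frac{19}{10} \gamma_{2} - \frac{3}{5} \gamma_{4} + \frac{467}{1728} \gamma_{12} + \frac{5}{24} \gamma_{13} + \frac{5}{96} \gamma_{14} - \frac{17}{30} \gamma_{24} + \frac{19}{24} \gamma_{123} + \frac{65}{144} \gamma_{124} + \frac{1}{4} \gamma_{134} - \frac{17}{72} \gamma_{1234}
Answer: -\frac{1}{2} - \frac{1}{16} \gamma_{1} + \frac{19}{10} \gamma_{2} - \frac{3}{5} \gamma_{4} + \frac{467}{1728} \gamma_{12} + \frac{5}{24} \gamma_{13} + \frac{5}{96} \gamma_{14} - \frac{17}{30} \gamma_{24} + \frac{19}{24} \gamma_{123} + \frac{65}{144} \gamma_{124} + \frac{1}{4} \gamma_{134} - \frac{17}{72} \gamma_{1234}


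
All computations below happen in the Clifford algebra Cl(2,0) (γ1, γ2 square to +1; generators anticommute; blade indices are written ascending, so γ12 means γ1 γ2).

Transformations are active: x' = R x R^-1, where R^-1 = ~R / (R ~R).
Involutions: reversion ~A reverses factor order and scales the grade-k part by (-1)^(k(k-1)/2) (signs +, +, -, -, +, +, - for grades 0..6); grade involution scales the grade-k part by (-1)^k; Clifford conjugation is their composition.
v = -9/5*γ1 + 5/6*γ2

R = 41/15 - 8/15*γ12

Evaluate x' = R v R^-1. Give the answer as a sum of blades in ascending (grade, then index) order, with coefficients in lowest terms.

~R = 41/15 + 8/15*γ12, and R ~R = 349/45, so R^-1 = ~R / (349/45).
R v = -1207/225*γ1 + 593/450*γ2
Answer: -51859/26175*γ1 + 1667/17450*γ2


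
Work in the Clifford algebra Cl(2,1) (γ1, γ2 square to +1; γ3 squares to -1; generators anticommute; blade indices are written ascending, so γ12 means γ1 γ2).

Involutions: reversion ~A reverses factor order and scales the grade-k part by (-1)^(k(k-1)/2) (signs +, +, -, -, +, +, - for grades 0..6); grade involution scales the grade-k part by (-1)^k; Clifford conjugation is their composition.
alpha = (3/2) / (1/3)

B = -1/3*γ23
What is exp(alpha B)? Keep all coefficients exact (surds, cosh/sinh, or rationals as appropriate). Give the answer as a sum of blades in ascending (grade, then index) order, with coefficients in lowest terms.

B^2 = (-1/3)^2*(γ23)^2 = 1/9*(+1) = 1/9 (a basis 2-blade squares to minus the product of its generators' squares).
B^2 = 1/9 — a positive square means the series sums to a boost: l = 1/3, alpha*l = 3/2, so exp(alpha B) = cosh(3/2) + (sinh(3/2)/(1/3))*B = cosh(3/2) + (3*sinh(3/2))*B.
Answer: cosh(3/2) - sinh(3/2)*γ23


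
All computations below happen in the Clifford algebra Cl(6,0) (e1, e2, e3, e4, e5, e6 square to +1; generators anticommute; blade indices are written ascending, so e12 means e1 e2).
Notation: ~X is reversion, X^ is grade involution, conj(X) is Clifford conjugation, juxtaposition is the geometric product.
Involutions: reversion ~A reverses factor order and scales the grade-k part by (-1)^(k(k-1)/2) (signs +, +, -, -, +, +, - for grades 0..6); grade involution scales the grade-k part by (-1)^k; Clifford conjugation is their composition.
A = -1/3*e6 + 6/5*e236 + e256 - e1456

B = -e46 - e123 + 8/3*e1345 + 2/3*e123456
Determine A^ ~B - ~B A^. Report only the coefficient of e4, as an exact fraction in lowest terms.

first term: -1/3*e4 - e15 - 6/5*e16 + 2/3*e23 + 8/3*e36 + 2/3*e134 + 4/5*e145 + 6/5*e234 - e245 - 1/3*e1236 + e1356 + 2/9*e12345 - 8/3*e12346 - 16/5*e12456 + 8/9*e13456 + e23456
second term: 1/3*e4 - e15 + 6/5*e16 + 2/3*e23 - 8/3*e36 - 2/3*e134 - 4/5*e145 - 6/5*e234 + e245 + 1/3*e1236 + e1356 - 2/9*e12345 + 8/3*e12346 + 16/5*e12456 + 8/9*e13456 - e23456
Answer: -2/3


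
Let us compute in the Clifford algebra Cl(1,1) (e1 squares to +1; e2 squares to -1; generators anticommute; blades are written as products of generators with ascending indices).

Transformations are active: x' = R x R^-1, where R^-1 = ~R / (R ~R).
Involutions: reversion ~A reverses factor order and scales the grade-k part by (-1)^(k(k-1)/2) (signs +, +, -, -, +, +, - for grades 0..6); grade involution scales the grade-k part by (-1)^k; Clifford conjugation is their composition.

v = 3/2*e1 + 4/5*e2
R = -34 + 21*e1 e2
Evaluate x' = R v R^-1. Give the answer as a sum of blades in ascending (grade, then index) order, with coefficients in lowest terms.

~R = -34 - 21*e1 e2, and R ~R = 715, so R^-1 = ~R / (715).
R v = -339/5*e1 - 587/10*e2
Answer: 35379/7150*e1 + 17098/3575*e2


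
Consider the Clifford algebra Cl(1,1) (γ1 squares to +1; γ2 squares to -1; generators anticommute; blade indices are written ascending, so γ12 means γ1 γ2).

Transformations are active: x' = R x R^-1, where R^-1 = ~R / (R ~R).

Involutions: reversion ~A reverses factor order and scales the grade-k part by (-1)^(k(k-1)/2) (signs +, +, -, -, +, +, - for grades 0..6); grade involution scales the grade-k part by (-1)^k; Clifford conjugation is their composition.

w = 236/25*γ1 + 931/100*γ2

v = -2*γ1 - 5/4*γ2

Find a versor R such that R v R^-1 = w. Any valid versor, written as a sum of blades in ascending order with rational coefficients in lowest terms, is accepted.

Sketch: the shared square 39/16 makes R = v + w = 186/25*γ1 + 403/50*γ2 the natural versor; its sandwich fixes that direction, negates (v - w)/2, and sends v to w.
Answer: 186/25*γ1 + 403/50*γ2


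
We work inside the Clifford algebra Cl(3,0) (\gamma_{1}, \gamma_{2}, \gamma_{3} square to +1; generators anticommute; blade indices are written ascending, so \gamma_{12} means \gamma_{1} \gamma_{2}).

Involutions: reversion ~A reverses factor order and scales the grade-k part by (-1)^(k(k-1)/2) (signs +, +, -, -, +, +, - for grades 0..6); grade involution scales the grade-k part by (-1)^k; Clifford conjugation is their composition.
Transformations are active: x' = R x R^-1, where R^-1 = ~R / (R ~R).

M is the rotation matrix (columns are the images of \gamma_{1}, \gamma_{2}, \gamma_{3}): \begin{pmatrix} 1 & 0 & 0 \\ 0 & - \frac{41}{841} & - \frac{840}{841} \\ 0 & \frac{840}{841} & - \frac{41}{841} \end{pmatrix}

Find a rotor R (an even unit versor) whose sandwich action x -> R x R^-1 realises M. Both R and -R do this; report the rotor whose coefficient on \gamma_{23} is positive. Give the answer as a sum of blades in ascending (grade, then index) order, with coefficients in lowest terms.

Method: write R = a + b12*\gamma_{12} + b13*\gamma_{13} + b23*\gamma_{23} with a^2 + b12^2 + b13^2 + b23^2 = 1 (so R^-1 = ~R). Expanding the columns R e_j ~R gives tr M = 4a^2 - 1 and, from the antisymmetric part, M21 - M12 = -4a*b12, M13 - M31 = 4a*b13, M32 - M23 = -4a*b23.
Here tr M = \frac{759}{841}, so a^2 = (1 + tr M)/4 = \frac{400}{841} and a = ±\frac{20}{29}. Taking a = \frac{20}{29}: M21 - M12 = 0, M13 - M31 = 0, M32 - M23 = \frac{1680}{841}, giving b12 = 0, b13 = 0, b23 = -\frac{21}{29}, i.e. R = \frac{20}{29} - \frac{21}{29} \gamma_{23}.
Its \gamma_{23} coefficient is negative, so report the other preimage -R.
Answer: -\frac{20}{29} + \frac{21}{29} \gamma_{23}. Recall the cover is two-to-one: with M of trace \frac{759}{841}, both preimages act alike, and the stated \gamma_{23} sign chooses the sheet.


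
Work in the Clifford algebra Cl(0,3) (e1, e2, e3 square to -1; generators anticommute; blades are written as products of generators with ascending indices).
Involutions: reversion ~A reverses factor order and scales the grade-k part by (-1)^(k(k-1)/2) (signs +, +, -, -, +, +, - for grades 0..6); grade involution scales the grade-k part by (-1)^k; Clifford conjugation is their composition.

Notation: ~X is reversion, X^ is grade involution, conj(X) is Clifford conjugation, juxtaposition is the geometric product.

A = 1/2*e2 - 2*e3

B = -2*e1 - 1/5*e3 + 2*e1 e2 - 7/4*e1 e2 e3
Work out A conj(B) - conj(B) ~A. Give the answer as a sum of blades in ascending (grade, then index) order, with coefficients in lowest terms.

first term: 2/5 - e1 - 9/2*e1 e2 + 25/8*e1 e3 + 1/10*e2 e3 + 4*e1 e2 e3
second term: 2/5 + e1 - 5/2*e1 e2 - 39/8*e1 e3 - 1/10*e2 e3 + 4*e1 e2 e3
Answer: -2*e1 - 2*e1 e2 + 8*e1 e3 + 1/5*e2 e3


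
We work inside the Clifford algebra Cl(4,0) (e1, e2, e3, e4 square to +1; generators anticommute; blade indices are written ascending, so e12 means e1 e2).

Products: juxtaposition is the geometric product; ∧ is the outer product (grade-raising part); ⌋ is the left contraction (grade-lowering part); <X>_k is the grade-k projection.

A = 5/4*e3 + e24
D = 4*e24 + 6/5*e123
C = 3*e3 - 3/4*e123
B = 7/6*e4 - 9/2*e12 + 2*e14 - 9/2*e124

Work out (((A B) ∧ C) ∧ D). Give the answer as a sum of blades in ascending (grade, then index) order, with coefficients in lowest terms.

step 1: 9/2*e1 + 7/6*e2 + 2*e12 + 9/2*e14 + 35/24*e34 - 45/8*e123 - 5/2*e134 - 45/8*e1234
step 2: 27/2*e13 + 7/2*e23 + 6*e123 - 27/2*e134
step 3: -54*e1234
Answer: -54*e1234


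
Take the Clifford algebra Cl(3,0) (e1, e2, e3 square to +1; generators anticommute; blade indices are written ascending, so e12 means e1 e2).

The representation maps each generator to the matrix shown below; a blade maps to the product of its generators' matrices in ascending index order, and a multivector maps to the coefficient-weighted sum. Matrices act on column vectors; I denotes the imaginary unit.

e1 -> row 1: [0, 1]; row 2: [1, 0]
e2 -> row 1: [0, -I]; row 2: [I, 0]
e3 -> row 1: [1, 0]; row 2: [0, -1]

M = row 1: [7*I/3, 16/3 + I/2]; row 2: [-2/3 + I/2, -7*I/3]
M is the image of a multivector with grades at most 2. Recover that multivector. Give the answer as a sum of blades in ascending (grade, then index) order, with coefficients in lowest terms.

Method: 1, rho(e1), rho(e2), rho(e3) form a trace-orthogonal basis of the 2x2 complex matrices (tr(X Y) = 2 if X = Y, else 0), so M = m0*1 + m1*rho(e1) + m2*rho(e2) + m3*rho(e3) with m0 = tr(M)/2 = 0, m1 = tr(M rho(e1))/2 = 7/3 + I/2, m2 = tr(M rho(e2))/2 = 3*I, m3 = tr(M rho(e3))/2 = 7*I/3.
Multiplying table entries, the bivector images are rho(e12) = I*rho(e3), rho(e13) = -I*rho(e2), rho(e23) = I*rho(e1); with real blade coefficients the real parts of m0..m3 are the coefficients of 1, e1, e2, e3 and the imaginary parts give the bivectors (e23: Im m1, e13: -Im m2, e12: Im m3).
Answer: 7/3*e1 + 7/3*e12 - 3*e13 + 1/2*e23


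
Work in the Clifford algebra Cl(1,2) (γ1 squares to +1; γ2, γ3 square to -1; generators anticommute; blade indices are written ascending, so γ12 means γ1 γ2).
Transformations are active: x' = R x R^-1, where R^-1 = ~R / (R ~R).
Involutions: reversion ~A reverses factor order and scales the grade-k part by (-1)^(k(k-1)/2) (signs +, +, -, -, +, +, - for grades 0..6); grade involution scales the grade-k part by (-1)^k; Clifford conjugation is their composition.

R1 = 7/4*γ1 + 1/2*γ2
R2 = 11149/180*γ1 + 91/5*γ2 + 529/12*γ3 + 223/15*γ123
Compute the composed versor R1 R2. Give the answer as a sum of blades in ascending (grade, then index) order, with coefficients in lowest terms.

Distribute over the terms of R1 (each basis-blade product reordered to ascending indices, repeated generators contracted through their squares):
(7/4*γ1) R2 = 78043/720 + 637/20*γ12 + 3703/48*γ13 + 1561/60*γ23
(1/2*γ2) R2 = -91/10 - 11149/360*γ12 + 223/30*γ13 + 529/24*γ23
Summing the partial products and collecting blades:
Answer: 71491/720 + 317/360*γ12 + 20299/240*γ13 + 5767/120*γ23


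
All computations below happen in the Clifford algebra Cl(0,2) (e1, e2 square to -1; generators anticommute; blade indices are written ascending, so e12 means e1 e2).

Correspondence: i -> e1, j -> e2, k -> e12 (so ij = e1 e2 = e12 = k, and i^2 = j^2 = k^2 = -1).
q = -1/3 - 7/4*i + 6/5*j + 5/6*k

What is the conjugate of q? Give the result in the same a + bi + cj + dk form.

In blades: q = -1/3 - 7/4*e1 + 6/5*e2 + 5/6*e12.
Conjugation here is Clifford conjugation: the scalar is fixed and the grade-1 and grade-2 blades all flip sign, giving -1/3 + 7/4*e1 - 6/5*e2 - 5/6*e12; translating back:
Answer: -1/3 + 7/4*i - 6/5*j - 5/6*k


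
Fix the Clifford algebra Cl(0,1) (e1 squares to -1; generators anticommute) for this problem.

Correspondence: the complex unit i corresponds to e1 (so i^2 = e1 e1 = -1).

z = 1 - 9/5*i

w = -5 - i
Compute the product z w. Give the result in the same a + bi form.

In blades: z = 1 - 9/5*e1, w = -5 - e1.
Distribute z over w term by term (generator squares from the signature, products reordered to ascending indices): (1)*w = -5 - e1; (-9/5*e1)*w = -9/5 + 9*e1.
Sum: -34/5 + 8*e1; translating back through the correspondence:
Answer: -34/5 + 8i


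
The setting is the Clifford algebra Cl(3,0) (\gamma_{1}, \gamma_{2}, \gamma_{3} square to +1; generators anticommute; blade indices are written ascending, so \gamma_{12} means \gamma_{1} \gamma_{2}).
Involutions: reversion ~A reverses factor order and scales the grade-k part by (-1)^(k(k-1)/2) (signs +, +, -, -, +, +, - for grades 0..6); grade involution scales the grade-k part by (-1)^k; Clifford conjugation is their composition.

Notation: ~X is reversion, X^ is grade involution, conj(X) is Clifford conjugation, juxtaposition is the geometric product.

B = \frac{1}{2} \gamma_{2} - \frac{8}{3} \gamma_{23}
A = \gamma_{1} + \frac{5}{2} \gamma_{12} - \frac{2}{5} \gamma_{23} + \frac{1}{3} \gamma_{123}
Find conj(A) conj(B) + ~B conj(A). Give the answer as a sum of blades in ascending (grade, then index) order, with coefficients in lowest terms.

first term: -\frac{16}{15} + \frac{13}{36} \gamma_{1} + \frac{1}{5} \gamma_{3} + \frac{1}{2} \gamma_{12} - \frac{13}{2} \gamma_{13} - \frac{8}{3} \gamma_{123}
second term: -\frac{16}{15} + \frac{13}{36} \gamma_{1} + \frac{1}{5} \gamma_{3} + \frac{1}{2} \gamma_{12} + \frac{13}{2} \gamma_{13} - \frac{8}{3} \gamma_{123}
Answer: -\frac{32}{15} + \frac{13}{18} \gamma_{1} + \frac{2}{5} \gamma_{3} + \gamma_{12} - \frac{16}{3} \gamma_{123}
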